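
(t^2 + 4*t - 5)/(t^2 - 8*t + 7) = (t + 5)/(t - 7)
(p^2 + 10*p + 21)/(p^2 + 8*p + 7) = (p + 3)/(p + 1)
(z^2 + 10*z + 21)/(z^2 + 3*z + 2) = (z^2 + 10*z + 21)/(z^2 + 3*z + 2)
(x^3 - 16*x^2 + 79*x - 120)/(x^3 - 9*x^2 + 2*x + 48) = (x - 5)/(x + 2)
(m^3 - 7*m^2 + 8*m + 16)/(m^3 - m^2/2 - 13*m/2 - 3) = 2*(-m^3 + 7*m^2 - 8*m - 16)/(-2*m^3 + m^2 + 13*m + 6)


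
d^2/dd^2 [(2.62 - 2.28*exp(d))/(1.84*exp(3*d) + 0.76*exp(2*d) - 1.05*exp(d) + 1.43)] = (-30.876672*exp(6*d) + 70.267392*exp(5*d) + 21.36512*exp(4*d) + 72.098896*exp(3*d) - 53.448552*exp(2*d) - 11.924534*exp(d) - 0.728441999999998)*exp(d)/(6.229504*exp(9*d) + 7.719168*exp(8*d) - 7.476288*exp(7*d) + 6.15328*exp(6*d) + 16.264632*exp(5*d) - 11.584956*exp(4*d) + 3.283383*exp(3*d) + 9.392097*exp(2*d) - 6.441435*exp(d) + 2.924207)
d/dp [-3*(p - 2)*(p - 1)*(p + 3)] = 21 - 9*p^2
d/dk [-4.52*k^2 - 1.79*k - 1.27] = -9.04*k - 1.79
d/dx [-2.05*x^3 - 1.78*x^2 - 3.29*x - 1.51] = -6.15*x^2 - 3.56*x - 3.29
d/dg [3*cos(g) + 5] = -3*sin(g)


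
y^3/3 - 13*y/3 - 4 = (y/3 + 1)*(y - 4)*(y + 1)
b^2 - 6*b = b*(b - 6)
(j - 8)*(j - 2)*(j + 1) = j^3 - 9*j^2 + 6*j + 16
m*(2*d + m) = 2*d*m + m^2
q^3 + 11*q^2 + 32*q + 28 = (q + 2)^2*(q + 7)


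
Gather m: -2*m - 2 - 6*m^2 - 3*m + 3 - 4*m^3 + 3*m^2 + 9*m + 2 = -4*m^3 - 3*m^2 + 4*m + 3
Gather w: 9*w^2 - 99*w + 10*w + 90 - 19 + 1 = 9*w^2 - 89*w + 72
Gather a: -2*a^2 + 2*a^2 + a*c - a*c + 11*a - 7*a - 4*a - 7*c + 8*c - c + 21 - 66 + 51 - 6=0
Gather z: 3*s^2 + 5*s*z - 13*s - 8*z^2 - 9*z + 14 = 3*s^2 - 13*s - 8*z^2 + z*(5*s - 9) + 14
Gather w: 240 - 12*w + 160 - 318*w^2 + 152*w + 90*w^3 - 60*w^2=90*w^3 - 378*w^2 + 140*w + 400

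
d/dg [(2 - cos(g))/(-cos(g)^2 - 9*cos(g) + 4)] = (cos(g)^2 - 4*cos(g) - 14)*sin(g)/(cos(g)^2 + 9*cos(g) - 4)^2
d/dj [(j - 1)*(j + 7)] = 2*j + 6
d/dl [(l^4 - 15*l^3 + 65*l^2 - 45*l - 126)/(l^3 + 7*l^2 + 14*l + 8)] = (l^4 + 12*l^3 - 153*l^2 - 4*l + 1404)/(l^4 + 12*l^3 + 52*l^2 + 96*l + 64)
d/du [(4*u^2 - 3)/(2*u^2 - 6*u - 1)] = 2*(-12*u^2 + 2*u - 9)/(4*u^4 - 24*u^3 + 32*u^2 + 12*u + 1)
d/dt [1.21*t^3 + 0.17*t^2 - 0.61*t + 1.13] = 3.63*t^2 + 0.34*t - 0.61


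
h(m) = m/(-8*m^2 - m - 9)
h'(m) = m*(16*m + 1)/(-8*m^2 - m - 9)^2 + 1/(-8*m^2 - m - 9)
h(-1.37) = 0.06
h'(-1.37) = 0.01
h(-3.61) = 0.03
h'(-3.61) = 0.01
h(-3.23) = 0.04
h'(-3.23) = 0.01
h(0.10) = -0.01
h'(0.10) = -0.11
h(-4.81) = 0.03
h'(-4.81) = 0.00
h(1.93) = -0.05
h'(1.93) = 0.01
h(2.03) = -0.05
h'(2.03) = 0.01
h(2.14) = -0.04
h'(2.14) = 0.01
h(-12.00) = 0.01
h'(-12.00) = 0.00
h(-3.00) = 0.04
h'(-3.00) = 0.01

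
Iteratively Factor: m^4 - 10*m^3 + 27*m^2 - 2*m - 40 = (m - 5)*(m^3 - 5*m^2 + 2*m + 8) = (m - 5)*(m - 4)*(m^2 - m - 2) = (m - 5)*(m - 4)*(m + 1)*(m - 2)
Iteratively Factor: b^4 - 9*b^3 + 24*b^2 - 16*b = (b - 1)*(b^3 - 8*b^2 + 16*b) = b*(b - 1)*(b^2 - 8*b + 16) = b*(b - 4)*(b - 1)*(b - 4)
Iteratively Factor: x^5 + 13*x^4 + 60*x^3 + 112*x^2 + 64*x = (x + 4)*(x^4 + 9*x^3 + 24*x^2 + 16*x) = (x + 1)*(x + 4)*(x^3 + 8*x^2 + 16*x) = x*(x + 1)*(x + 4)*(x^2 + 8*x + 16) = x*(x + 1)*(x + 4)^2*(x + 4)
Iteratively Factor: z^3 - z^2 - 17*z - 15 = (z + 3)*(z^2 - 4*z - 5) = (z - 5)*(z + 3)*(z + 1)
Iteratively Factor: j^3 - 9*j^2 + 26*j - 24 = (j - 4)*(j^2 - 5*j + 6) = (j - 4)*(j - 3)*(j - 2)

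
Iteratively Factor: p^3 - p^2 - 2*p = (p)*(p^2 - p - 2) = p*(p + 1)*(p - 2)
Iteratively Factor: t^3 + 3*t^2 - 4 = (t - 1)*(t^2 + 4*t + 4) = (t - 1)*(t + 2)*(t + 2)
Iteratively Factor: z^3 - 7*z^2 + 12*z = (z - 4)*(z^2 - 3*z) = (z - 4)*(z - 3)*(z)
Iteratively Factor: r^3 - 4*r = (r)*(r^2 - 4) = r*(r + 2)*(r - 2)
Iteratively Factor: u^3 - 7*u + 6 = (u + 3)*(u^2 - 3*u + 2) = (u - 1)*(u + 3)*(u - 2)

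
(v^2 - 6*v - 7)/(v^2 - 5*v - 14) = (v + 1)/(v + 2)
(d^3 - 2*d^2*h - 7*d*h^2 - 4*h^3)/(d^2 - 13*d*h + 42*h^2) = (d^3 - 2*d^2*h - 7*d*h^2 - 4*h^3)/(d^2 - 13*d*h + 42*h^2)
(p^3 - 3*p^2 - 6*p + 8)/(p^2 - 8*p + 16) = (p^2 + p - 2)/(p - 4)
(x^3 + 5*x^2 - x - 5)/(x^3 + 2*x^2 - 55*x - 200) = (x^2 - 1)/(x^2 - 3*x - 40)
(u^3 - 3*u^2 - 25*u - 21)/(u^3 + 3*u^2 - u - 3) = (u - 7)/(u - 1)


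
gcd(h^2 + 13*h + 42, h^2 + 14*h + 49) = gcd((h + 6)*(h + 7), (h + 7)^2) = h + 7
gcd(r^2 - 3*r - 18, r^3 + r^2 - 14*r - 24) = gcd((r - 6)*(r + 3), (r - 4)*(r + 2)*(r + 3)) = r + 3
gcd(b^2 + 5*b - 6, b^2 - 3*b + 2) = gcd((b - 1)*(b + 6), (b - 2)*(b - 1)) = b - 1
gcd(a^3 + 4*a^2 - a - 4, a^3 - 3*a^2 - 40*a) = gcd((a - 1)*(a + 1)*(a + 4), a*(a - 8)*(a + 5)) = 1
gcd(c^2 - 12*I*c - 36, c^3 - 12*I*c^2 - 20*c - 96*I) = c - 6*I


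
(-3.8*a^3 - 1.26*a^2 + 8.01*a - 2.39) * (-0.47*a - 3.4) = 1.786*a^4 + 13.5122*a^3 + 0.5193*a^2 - 26.1107*a + 8.126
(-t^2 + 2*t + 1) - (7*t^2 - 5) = -8*t^2 + 2*t + 6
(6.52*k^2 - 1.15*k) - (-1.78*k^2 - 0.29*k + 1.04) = 8.3*k^2 - 0.86*k - 1.04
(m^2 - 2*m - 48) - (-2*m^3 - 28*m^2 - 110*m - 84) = 2*m^3 + 29*m^2 + 108*m + 36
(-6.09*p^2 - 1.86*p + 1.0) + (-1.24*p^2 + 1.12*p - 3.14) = -7.33*p^2 - 0.74*p - 2.14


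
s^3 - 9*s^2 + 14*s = s*(s - 7)*(s - 2)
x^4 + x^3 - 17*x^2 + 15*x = x*(x - 3)*(x - 1)*(x + 5)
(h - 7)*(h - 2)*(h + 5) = h^3 - 4*h^2 - 31*h + 70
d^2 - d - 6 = (d - 3)*(d + 2)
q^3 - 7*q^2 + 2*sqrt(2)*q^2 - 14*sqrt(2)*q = q*(q - 7)*(q + 2*sqrt(2))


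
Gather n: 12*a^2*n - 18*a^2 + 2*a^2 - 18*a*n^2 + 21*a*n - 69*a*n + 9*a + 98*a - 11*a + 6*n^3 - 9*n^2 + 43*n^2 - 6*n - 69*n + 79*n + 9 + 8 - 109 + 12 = -16*a^2 + 96*a + 6*n^3 + n^2*(34 - 18*a) + n*(12*a^2 - 48*a + 4) - 80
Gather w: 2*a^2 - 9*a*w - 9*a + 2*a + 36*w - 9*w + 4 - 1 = 2*a^2 - 7*a + w*(27 - 9*a) + 3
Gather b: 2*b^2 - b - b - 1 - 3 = 2*b^2 - 2*b - 4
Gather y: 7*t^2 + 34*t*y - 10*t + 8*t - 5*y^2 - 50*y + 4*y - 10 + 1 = 7*t^2 - 2*t - 5*y^2 + y*(34*t - 46) - 9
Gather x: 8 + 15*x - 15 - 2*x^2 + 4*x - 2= -2*x^2 + 19*x - 9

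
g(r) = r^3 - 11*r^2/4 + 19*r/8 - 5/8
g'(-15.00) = 759.88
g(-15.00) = -4030.00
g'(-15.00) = 759.88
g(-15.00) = -4030.00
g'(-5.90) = 139.26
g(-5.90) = -315.74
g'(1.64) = 1.42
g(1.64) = 0.28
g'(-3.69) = 63.52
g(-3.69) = -97.08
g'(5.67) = 67.64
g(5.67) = 106.72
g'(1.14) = 0.00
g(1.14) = -0.01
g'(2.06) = 3.78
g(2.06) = 1.34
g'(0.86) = -0.14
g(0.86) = 0.02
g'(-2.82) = 41.74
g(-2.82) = -51.62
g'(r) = 3*r^2 - 11*r/2 + 19/8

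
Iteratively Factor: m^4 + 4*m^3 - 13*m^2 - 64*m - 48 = (m + 3)*(m^3 + m^2 - 16*m - 16) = (m + 3)*(m + 4)*(m^2 - 3*m - 4) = (m - 4)*(m + 3)*(m + 4)*(m + 1)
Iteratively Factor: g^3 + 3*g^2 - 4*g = (g + 4)*(g^2 - g) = (g - 1)*(g + 4)*(g)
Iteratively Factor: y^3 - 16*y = (y + 4)*(y^2 - 4*y) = (y - 4)*(y + 4)*(y)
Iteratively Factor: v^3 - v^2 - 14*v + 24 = (v - 3)*(v^2 + 2*v - 8) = (v - 3)*(v + 4)*(v - 2)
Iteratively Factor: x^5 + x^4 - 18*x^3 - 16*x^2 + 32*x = (x)*(x^4 + x^3 - 18*x^2 - 16*x + 32) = x*(x - 4)*(x^3 + 5*x^2 + 2*x - 8) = x*(x - 4)*(x + 2)*(x^2 + 3*x - 4) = x*(x - 4)*(x - 1)*(x + 2)*(x + 4)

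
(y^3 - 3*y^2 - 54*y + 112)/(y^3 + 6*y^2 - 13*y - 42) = (y^2 - 10*y + 16)/(y^2 - y - 6)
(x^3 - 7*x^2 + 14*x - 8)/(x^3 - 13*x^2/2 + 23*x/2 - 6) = 2*(x - 2)/(2*x - 3)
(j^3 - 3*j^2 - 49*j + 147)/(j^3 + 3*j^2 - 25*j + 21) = (j - 7)/(j - 1)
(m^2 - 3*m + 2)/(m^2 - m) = (m - 2)/m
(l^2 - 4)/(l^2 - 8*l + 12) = (l + 2)/(l - 6)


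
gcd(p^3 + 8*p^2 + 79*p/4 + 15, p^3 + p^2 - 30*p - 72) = p + 4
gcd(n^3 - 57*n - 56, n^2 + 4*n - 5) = 1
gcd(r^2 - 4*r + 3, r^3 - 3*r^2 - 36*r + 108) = r - 3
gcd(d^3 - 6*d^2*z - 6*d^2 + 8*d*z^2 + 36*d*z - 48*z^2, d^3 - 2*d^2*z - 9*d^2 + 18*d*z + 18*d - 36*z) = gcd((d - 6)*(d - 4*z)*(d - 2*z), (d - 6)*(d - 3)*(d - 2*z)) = -d^2 + 2*d*z + 6*d - 12*z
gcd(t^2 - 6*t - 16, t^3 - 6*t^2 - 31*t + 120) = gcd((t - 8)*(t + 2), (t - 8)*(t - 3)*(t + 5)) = t - 8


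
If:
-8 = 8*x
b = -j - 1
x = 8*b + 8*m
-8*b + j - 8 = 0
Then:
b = -1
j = 0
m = 7/8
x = -1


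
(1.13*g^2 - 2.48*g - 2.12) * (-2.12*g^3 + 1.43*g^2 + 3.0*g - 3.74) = -2.3956*g^5 + 6.8735*g^4 + 4.338*g^3 - 14.6978*g^2 + 2.9152*g + 7.9288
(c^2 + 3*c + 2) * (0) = 0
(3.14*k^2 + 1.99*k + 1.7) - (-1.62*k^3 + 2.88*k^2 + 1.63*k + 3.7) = 1.62*k^3 + 0.26*k^2 + 0.36*k - 2.0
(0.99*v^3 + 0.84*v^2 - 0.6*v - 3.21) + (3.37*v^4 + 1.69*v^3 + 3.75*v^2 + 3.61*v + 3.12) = 3.37*v^4 + 2.68*v^3 + 4.59*v^2 + 3.01*v - 0.0899999999999999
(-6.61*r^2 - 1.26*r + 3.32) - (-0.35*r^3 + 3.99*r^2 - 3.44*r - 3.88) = 0.35*r^3 - 10.6*r^2 + 2.18*r + 7.2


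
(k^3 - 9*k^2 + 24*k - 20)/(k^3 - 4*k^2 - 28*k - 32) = (-k^3 + 9*k^2 - 24*k + 20)/(-k^3 + 4*k^2 + 28*k + 32)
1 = 1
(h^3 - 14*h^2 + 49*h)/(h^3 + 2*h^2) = (h^2 - 14*h + 49)/(h*(h + 2))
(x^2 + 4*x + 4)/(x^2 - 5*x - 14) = (x + 2)/(x - 7)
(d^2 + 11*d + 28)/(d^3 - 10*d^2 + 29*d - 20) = (d^2 + 11*d + 28)/(d^3 - 10*d^2 + 29*d - 20)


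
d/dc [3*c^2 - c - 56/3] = 6*c - 1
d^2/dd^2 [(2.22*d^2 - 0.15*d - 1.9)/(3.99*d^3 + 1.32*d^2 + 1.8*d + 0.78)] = (70.685244*d^6 - 14.32809*d^5 - 463.38264*d^4 - 265.755456*d^3 - 109.850472*d^2 + 9.31932*d - 5.277024)/(63.521199*d^9 + 63.043596*d^8 + 106.825068*d^7 + 96.434442*d^6 + 72.840384*d^5 + 50.519376*d^4 + 24.234228*d^3 + 9.990864*d^2 + 3.28536*d + 0.474552)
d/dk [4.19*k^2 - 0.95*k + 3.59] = 8.38*k - 0.95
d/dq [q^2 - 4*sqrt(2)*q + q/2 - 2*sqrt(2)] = 2*q - 4*sqrt(2) + 1/2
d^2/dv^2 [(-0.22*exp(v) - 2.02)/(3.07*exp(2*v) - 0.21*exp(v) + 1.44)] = (-2.073478*exp(4*v) - 76.295026*exp(3*v) + 9.742338*exp(2*v) + 35.564454*exp(v) - 1.06704)*exp(v)/(28.934443*exp(6*v) - 5.937687*exp(5*v) + 41.121729*exp(4*v) - 5.579469*exp(3*v) + 19.288368*exp(2*v) - 1.306368*exp(v) + 2.985984)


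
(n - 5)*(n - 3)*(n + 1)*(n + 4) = n^4 - 3*n^3 - 21*n^2 + 43*n + 60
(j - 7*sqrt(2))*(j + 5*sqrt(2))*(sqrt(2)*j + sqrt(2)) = sqrt(2)*j^3 - 4*j^2 + sqrt(2)*j^2 - 70*sqrt(2)*j - 4*j - 70*sqrt(2)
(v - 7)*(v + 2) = v^2 - 5*v - 14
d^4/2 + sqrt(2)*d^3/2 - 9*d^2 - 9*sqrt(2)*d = d*(d/2 + sqrt(2)/2)*(d - 3*sqrt(2))*(d + 3*sqrt(2))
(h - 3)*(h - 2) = h^2 - 5*h + 6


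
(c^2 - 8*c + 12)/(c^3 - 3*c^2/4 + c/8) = 8*(c^2 - 8*c + 12)/(c*(8*c^2 - 6*c + 1))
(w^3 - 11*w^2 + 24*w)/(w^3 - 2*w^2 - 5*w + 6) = w*(w - 8)/(w^2 + w - 2)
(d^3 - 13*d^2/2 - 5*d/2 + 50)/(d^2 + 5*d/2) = d - 9 + 20/d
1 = 1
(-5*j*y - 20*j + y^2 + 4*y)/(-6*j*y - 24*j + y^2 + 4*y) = (-5*j + y)/(-6*j + y)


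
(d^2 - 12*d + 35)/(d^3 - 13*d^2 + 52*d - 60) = (d - 7)/(d^2 - 8*d + 12)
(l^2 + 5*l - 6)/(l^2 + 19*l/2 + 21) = 2*(l - 1)/(2*l + 7)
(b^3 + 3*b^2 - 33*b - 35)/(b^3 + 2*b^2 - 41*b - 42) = (b - 5)/(b - 6)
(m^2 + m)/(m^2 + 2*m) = (m + 1)/(m + 2)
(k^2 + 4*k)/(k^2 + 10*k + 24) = k/(k + 6)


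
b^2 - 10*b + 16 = (b - 8)*(b - 2)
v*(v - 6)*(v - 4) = v^3 - 10*v^2 + 24*v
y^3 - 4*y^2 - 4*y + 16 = (y - 4)*(y - 2)*(y + 2)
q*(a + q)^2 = a^2*q + 2*a*q^2 + q^3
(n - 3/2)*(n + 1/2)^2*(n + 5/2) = n^4 + 2*n^3 - 5*n^2/2 - 7*n/2 - 15/16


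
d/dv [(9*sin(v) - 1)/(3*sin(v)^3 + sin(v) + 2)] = (-54*sin(v)^3 + 9*sin(v)^2 + 19)*cos(v)/(3*sin(v)^3 + sin(v) + 2)^2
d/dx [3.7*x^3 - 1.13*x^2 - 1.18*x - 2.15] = 11.1*x^2 - 2.26*x - 1.18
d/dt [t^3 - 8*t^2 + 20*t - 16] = 3*t^2 - 16*t + 20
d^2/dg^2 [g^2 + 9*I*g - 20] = 2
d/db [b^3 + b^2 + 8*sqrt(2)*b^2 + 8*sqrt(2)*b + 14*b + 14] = 3*b^2 + 2*b + 16*sqrt(2)*b + 8*sqrt(2) + 14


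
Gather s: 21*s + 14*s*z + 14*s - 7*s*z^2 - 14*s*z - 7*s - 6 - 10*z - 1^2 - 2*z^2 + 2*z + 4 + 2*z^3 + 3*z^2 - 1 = s*(28 - 7*z^2) + 2*z^3 + z^2 - 8*z - 4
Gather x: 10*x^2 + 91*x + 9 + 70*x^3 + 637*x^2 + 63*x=70*x^3 + 647*x^2 + 154*x + 9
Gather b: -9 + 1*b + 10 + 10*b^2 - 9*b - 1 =10*b^2 - 8*b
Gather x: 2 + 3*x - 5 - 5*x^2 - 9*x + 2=-5*x^2 - 6*x - 1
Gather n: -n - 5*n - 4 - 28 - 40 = -6*n - 72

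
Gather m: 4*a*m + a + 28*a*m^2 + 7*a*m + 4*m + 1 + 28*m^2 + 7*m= a + m^2*(28*a + 28) + m*(11*a + 11) + 1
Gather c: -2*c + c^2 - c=c^2 - 3*c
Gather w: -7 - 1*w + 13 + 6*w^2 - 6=6*w^2 - w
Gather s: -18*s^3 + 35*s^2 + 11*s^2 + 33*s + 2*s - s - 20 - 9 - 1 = -18*s^3 + 46*s^2 + 34*s - 30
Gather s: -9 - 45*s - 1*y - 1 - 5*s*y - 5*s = s*(-5*y - 50) - y - 10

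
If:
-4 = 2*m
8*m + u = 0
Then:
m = -2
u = 16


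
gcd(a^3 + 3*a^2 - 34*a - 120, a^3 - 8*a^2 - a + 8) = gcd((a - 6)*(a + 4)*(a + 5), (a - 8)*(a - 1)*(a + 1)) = 1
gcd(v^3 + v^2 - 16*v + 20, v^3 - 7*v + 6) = v - 2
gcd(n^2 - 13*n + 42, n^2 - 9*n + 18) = n - 6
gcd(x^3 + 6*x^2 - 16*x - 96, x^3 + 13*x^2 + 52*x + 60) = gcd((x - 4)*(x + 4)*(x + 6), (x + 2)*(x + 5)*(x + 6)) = x + 6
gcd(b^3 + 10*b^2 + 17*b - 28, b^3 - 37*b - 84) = b + 4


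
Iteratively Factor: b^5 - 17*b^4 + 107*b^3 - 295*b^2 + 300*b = (b)*(b^4 - 17*b^3 + 107*b^2 - 295*b + 300) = b*(b - 3)*(b^3 - 14*b^2 + 65*b - 100) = b*(b - 5)*(b - 3)*(b^2 - 9*b + 20) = b*(b - 5)^2*(b - 3)*(b - 4)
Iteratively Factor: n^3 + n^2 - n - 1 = (n + 1)*(n^2 - 1) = (n - 1)*(n + 1)*(n + 1)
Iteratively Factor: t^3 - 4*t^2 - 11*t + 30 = (t - 2)*(t^2 - 2*t - 15) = (t - 2)*(t + 3)*(t - 5)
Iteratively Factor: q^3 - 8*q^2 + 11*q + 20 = (q - 4)*(q^2 - 4*q - 5) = (q - 4)*(q + 1)*(q - 5)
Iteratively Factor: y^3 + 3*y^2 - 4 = (y + 2)*(y^2 + y - 2) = (y - 1)*(y + 2)*(y + 2)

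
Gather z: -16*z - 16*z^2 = -16*z^2 - 16*z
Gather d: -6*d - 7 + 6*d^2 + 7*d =6*d^2 + d - 7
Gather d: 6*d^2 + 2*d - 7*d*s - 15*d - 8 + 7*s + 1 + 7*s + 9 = 6*d^2 + d*(-7*s - 13) + 14*s + 2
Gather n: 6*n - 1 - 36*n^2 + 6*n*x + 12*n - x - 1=-36*n^2 + n*(6*x + 18) - x - 2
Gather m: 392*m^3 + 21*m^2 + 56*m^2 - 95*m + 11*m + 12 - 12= 392*m^3 + 77*m^2 - 84*m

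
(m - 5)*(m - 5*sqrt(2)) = m^2 - 5*sqrt(2)*m - 5*m + 25*sqrt(2)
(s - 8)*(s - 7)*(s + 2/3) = s^3 - 43*s^2/3 + 46*s + 112/3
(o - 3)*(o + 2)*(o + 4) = o^3 + 3*o^2 - 10*o - 24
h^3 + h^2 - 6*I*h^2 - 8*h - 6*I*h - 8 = (h + 1)*(h - 4*I)*(h - 2*I)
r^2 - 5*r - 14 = (r - 7)*(r + 2)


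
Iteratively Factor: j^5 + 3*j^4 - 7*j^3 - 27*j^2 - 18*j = (j)*(j^4 + 3*j^3 - 7*j^2 - 27*j - 18) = j*(j + 1)*(j^3 + 2*j^2 - 9*j - 18) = j*(j + 1)*(j + 2)*(j^2 - 9) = j*(j - 3)*(j + 1)*(j + 2)*(j + 3)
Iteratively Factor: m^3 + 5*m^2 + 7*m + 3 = (m + 1)*(m^2 + 4*m + 3) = (m + 1)^2*(m + 3)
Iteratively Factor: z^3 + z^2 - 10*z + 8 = (z + 4)*(z^2 - 3*z + 2) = (z - 2)*(z + 4)*(z - 1)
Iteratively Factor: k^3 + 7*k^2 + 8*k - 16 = (k + 4)*(k^2 + 3*k - 4) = (k + 4)^2*(k - 1)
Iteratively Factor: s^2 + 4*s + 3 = (s + 3)*(s + 1)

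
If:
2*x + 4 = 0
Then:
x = -2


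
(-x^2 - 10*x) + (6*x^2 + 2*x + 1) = 5*x^2 - 8*x + 1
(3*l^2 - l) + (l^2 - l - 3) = 4*l^2 - 2*l - 3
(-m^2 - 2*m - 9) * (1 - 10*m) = 10*m^3 + 19*m^2 + 88*m - 9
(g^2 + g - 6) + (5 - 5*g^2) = -4*g^2 + g - 1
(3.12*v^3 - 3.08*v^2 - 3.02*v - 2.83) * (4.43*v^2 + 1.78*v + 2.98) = 13.8216*v^5 - 8.0908*v^4 - 9.5634*v^3 - 27.0909*v^2 - 14.037*v - 8.4334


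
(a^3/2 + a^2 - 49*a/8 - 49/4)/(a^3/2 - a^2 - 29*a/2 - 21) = (a^2 - 49/4)/(a^2 - 4*a - 21)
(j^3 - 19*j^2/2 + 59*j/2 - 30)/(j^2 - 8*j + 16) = (2*j^2 - 11*j + 15)/(2*(j - 4))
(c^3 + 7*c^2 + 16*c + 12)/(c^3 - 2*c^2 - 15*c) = (c^2 + 4*c + 4)/(c*(c - 5))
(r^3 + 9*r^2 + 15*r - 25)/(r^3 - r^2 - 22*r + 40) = (r^2 + 4*r - 5)/(r^2 - 6*r + 8)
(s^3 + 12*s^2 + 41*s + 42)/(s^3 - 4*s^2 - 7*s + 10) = (s^2 + 10*s + 21)/(s^2 - 6*s + 5)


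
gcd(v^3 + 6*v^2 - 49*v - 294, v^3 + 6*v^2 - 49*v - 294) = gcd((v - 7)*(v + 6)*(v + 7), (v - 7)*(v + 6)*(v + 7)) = v^3 + 6*v^2 - 49*v - 294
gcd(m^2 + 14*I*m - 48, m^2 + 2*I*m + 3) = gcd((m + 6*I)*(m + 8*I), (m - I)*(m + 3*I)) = 1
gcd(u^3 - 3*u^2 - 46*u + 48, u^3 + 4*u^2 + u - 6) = u - 1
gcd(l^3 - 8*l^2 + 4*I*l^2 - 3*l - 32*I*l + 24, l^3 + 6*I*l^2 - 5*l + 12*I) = l + 3*I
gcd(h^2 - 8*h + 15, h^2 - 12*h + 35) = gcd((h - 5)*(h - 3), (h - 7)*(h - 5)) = h - 5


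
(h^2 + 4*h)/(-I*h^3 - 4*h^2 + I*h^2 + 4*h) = (-h - 4)/(I*h^2 + 4*h - I*h - 4)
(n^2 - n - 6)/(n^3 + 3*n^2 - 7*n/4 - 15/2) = 4*(n - 3)/(4*n^2 + 4*n - 15)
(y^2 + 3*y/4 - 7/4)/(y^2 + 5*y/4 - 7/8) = 2*(y - 1)/(2*y - 1)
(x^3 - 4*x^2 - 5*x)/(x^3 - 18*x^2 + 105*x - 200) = x*(x + 1)/(x^2 - 13*x + 40)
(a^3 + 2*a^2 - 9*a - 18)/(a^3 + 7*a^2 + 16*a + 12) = (a - 3)/(a + 2)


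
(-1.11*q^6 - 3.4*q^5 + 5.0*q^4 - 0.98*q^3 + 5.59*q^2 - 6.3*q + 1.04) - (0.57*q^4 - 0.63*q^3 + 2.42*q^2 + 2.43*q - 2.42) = -1.11*q^6 - 3.4*q^5 + 4.43*q^4 - 0.35*q^3 + 3.17*q^2 - 8.73*q + 3.46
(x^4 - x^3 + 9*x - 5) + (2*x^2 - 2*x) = x^4 - x^3 + 2*x^2 + 7*x - 5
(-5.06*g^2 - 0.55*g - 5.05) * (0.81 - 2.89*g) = 14.6234*g^3 - 2.5091*g^2 + 14.149*g - 4.0905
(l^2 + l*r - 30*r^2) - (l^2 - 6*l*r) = 7*l*r - 30*r^2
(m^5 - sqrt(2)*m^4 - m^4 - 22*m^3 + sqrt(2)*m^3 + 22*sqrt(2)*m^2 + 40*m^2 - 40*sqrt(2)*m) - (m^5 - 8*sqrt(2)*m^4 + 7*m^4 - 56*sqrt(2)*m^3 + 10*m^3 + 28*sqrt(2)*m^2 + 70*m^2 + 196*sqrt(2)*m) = -8*m^4 + 7*sqrt(2)*m^4 - 32*m^3 + 57*sqrt(2)*m^3 - 30*m^2 - 6*sqrt(2)*m^2 - 236*sqrt(2)*m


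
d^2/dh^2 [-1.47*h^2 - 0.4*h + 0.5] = -2.94000000000000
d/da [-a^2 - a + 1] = -2*a - 1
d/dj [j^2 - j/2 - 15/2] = 2*j - 1/2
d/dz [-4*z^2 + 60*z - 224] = 60 - 8*z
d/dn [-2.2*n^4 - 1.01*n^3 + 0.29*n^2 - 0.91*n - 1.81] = -8.8*n^3 - 3.03*n^2 + 0.58*n - 0.91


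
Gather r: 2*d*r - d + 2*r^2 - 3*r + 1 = -d + 2*r^2 + r*(2*d - 3) + 1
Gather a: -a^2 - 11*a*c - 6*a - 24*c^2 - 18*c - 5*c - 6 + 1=-a^2 + a*(-11*c - 6) - 24*c^2 - 23*c - 5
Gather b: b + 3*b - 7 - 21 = 4*b - 28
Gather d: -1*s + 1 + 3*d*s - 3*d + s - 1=d*(3*s - 3)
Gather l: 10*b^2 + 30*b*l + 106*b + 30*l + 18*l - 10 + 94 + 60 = 10*b^2 + 106*b + l*(30*b + 48) + 144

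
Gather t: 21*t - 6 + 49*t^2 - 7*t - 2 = 49*t^2 + 14*t - 8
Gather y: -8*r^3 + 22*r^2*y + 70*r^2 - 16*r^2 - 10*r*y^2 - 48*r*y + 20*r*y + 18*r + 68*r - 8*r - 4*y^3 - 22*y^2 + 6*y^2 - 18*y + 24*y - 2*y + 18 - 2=-8*r^3 + 54*r^2 + 78*r - 4*y^3 + y^2*(-10*r - 16) + y*(22*r^2 - 28*r + 4) + 16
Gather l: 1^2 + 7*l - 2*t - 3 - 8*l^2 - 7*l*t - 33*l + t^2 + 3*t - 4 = -8*l^2 + l*(-7*t - 26) + t^2 + t - 6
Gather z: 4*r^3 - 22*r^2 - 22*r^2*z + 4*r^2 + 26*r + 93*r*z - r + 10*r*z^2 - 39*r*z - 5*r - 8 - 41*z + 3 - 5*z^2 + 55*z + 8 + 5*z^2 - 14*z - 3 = 4*r^3 - 18*r^2 + 10*r*z^2 + 20*r + z*(-22*r^2 + 54*r)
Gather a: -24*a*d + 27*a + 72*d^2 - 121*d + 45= a*(27 - 24*d) + 72*d^2 - 121*d + 45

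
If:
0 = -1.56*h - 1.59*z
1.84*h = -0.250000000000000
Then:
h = -0.14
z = 0.13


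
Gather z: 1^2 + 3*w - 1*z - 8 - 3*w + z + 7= 0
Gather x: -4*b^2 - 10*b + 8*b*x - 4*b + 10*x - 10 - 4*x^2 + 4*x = -4*b^2 - 14*b - 4*x^2 + x*(8*b + 14) - 10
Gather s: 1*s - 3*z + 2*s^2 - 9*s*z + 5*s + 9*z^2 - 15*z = 2*s^2 + s*(6 - 9*z) + 9*z^2 - 18*z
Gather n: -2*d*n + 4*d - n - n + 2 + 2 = 4*d + n*(-2*d - 2) + 4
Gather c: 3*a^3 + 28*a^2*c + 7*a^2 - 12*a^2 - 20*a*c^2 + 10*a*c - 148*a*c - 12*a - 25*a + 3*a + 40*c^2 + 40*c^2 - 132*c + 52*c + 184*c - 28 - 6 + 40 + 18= 3*a^3 - 5*a^2 - 34*a + c^2*(80 - 20*a) + c*(28*a^2 - 138*a + 104) + 24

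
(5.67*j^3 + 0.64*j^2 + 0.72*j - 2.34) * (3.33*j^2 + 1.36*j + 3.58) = 18.8811*j^5 + 9.8424*j^4 + 23.5666*j^3 - 4.5218*j^2 - 0.6048*j - 8.3772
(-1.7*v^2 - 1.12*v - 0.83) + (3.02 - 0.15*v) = -1.7*v^2 - 1.27*v + 2.19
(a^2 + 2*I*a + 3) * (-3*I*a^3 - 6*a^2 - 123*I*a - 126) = -3*I*a^5 - 144*I*a^3 + 102*a^2 - 621*I*a - 378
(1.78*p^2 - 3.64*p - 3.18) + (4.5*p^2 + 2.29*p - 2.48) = 6.28*p^2 - 1.35*p - 5.66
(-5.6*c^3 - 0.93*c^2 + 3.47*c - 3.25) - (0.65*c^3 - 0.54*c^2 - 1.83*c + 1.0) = -6.25*c^3 - 0.39*c^2 + 5.3*c - 4.25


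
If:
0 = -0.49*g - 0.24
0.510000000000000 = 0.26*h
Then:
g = -0.49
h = 1.96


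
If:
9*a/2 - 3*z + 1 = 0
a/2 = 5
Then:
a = 10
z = 46/3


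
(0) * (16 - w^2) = 0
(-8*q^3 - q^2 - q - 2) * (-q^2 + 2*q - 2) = 8*q^5 - 15*q^4 + 15*q^3 + 2*q^2 - 2*q + 4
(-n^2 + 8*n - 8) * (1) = -n^2 + 8*n - 8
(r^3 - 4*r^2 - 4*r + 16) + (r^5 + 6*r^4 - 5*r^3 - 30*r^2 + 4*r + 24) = r^5 + 6*r^4 - 4*r^3 - 34*r^2 + 40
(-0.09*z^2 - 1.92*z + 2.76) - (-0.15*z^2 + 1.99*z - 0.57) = 0.06*z^2 - 3.91*z + 3.33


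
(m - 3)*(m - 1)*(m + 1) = m^3 - 3*m^2 - m + 3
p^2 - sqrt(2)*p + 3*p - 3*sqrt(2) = (p + 3)*(p - sqrt(2))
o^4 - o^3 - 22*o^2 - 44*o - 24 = (o - 6)*(o + 1)*(o + 2)^2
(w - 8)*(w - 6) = w^2 - 14*w + 48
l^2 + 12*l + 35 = (l + 5)*(l + 7)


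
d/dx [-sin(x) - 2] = -cos(x)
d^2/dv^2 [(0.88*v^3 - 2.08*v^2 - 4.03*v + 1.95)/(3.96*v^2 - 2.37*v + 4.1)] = (1.4210854715202e-14*v^5 - 184.125744*v^3 + 334.79424*v^2 + 371.53644*v - 189.66311)/(62.099136*v^6 - 111.496176*v^5 + 259.612452*v^4 - 244.187973*v^3 + 268.79067*v^2 - 119.5191*v + 68.921)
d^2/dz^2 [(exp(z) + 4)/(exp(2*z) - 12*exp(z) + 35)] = (exp(4*z) + 28*exp(3*z) - 354*exp(2*z) + 436*exp(z) + 2905)*exp(z)/(exp(6*z) - 36*exp(5*z) + 537*exp(4*z) - 4248*exp(3*z) + 18795*exp(2*z) - 44100*exp(z) + 42875)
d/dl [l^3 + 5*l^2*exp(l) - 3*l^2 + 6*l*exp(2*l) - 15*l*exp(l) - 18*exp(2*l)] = 5*l^2*exp(l) + 3*l^2 + 12*l*exp(2*l) - 5*l*exp(l) - 6*l - 30*exp(2*l) - 15*exp(l)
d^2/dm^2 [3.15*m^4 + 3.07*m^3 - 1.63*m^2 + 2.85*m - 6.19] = 37.8*m^2 + 18.42*m - 3.26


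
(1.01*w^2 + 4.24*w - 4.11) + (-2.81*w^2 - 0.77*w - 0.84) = -1.8*w^2 + 3.47*w - 4.95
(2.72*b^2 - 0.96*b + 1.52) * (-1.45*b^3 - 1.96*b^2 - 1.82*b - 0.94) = -3.944*b^5 - 3.9392*b^4 - 5.2728*b^3 - 3.7888*b^2 - 1.864*b - 1.4288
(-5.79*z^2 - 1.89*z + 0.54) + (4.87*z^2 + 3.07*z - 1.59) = -0.92*z^2 + 1.18*z - 1.05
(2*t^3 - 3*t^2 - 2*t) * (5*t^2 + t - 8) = 10*t^5 - 13*t^4 - 29*t^3 + 22*t^2 + 16*t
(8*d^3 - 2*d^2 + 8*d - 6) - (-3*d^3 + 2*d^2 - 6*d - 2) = 11*d^3 - 4*d^2 + 14*d - 4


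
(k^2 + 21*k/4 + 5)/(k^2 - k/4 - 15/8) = 2*(k + 4)/(2*k - 3)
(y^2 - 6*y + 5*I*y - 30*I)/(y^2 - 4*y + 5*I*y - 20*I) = (y - 6)/(y - 4)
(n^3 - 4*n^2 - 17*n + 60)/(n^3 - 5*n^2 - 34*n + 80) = (n^3 - 4*n^2 - 17*n + 60)/(n^3 - 5*n^2 - 34*n + 80)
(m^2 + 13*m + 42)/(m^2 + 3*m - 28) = (m + 6)/(m - 4)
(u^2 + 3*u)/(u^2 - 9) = u/(u - 3)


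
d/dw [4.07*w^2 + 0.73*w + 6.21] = 8.14*w + 0.73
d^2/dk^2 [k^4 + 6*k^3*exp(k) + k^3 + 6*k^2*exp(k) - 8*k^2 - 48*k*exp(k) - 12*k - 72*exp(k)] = 6*k^3*exp(k) + 42*k^2*exp(k) + 12*k^2 + 12*k*exp(k) + 6*k - 156*exp(k) - 16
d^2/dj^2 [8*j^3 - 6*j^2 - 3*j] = 48*j - 12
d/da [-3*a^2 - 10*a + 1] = -6*a - 10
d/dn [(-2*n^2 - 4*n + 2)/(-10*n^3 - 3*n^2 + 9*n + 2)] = 2*(-10*n^4 - 40*n^3 + 15*n^2 + 2*n - 13)/(100*n^6 + 60*n^5 - 171*n^4 - 94*n^3 + 69*n^2 + 36*n + 4)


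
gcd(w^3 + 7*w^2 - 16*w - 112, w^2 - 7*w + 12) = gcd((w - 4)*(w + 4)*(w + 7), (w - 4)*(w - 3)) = w - 4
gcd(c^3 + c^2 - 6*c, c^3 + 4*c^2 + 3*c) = c^2 + 3*c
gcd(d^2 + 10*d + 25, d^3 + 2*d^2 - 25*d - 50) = d + 5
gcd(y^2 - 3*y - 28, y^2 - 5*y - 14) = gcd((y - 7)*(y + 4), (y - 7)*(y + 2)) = y - 7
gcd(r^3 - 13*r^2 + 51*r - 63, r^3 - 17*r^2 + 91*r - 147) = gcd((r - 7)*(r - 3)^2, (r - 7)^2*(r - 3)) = r^2 - 10*r + 21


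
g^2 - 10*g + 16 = (g - 8)*(g - 2)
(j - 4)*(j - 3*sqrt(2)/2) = j^2 - 4*j - 3*sqrt(2)*j/2 + 6*sqrt(2)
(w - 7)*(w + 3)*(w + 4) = w^3 - 37*w - 84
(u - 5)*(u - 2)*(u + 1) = u^3 - 6*u^2 + 3*u + 10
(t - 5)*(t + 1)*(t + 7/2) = t^3 - t^2/2 - 19*t - 35/2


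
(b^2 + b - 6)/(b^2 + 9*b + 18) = (b - 2)/(b + 6)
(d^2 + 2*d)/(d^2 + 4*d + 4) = d/(d + 2)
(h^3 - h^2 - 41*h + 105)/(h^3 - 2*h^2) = (h^3 - h^2 - 41*h + 105)/(h^2*(h - 2))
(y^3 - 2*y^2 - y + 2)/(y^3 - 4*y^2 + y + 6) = (y - 1)/(y - 3)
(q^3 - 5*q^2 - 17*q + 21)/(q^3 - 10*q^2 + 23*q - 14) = (q + 3)/(q - 2)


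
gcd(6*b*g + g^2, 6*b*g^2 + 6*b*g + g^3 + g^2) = 6*b*g + g^2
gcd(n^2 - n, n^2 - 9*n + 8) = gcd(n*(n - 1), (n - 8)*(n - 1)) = n - 1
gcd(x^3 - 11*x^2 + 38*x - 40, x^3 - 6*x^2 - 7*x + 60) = x^2 - 9*x + 20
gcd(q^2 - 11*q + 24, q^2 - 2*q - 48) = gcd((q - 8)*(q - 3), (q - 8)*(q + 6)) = q - 8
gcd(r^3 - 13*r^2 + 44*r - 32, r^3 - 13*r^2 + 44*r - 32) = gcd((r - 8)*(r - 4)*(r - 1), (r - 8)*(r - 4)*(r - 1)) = r^3 - 13*r^2 + 44*r - 32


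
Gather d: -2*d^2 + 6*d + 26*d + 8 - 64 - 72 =-2*d^2 + 32*d - 128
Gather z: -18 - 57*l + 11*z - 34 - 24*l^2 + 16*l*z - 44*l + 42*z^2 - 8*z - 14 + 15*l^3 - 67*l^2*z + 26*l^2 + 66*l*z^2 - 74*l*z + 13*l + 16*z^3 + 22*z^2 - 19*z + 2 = 15*l^3 + 2*l^2 - 88*l + 16*z^3 + z^2*(66*l + 64) + z*(-67*l^2 - 58*l - 16) - 64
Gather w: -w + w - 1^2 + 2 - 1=0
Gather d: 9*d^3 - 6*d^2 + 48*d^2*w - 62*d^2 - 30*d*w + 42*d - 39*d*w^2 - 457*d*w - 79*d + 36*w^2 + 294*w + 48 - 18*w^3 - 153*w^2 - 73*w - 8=9*d^3 + d^2*(48*w - 68) + d*(-39*w^2 - 487*w - 37) - 18*w^3 - 117*w^2 + 221*w + 40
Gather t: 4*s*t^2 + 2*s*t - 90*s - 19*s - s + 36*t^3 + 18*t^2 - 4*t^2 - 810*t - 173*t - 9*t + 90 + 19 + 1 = -110*s + 36*t^3 + t^2*(4*s + 14) + t*(2*s - 992) + 110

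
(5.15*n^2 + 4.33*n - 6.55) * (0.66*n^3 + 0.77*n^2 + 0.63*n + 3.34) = 3.399*n^5 + 6.8233*n^4 + 2.2556*n^3 + 14.8854*n^2 + 10.3357*n - 21.877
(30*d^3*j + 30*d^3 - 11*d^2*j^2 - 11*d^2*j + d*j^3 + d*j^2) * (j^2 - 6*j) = 30*d^3*j^3 - 150*d^3*j^2 - 180*d^3*j - 11*d^2*j^4 + 55*d^2*j^3 + 66*d^2*j^2 + d*j^5 - 5*d*j^4 - 6*d*j^3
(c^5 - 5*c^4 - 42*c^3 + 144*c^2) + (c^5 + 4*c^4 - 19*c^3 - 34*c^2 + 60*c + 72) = 2*c^5 - c^4 - 61*c^3 + 110*c^2 + 60*c + 72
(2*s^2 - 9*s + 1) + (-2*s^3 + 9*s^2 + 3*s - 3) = -2*s^3 + 11*s^2 - 6*s - 2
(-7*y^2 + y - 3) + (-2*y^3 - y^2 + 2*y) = -2*y^3 - 8*y^2 + 3*y - 3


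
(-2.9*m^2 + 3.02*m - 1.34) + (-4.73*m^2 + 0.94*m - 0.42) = -7.63*m^2 + 3.96*m - 1.76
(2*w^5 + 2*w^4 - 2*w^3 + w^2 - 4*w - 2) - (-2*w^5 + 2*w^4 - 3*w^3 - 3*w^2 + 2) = 4*w^5 + w^3 + 4*w^2 - 4*w - 4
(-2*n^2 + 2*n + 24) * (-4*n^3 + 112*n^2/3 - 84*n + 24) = 8*n^5 - 248*n^4/3 + 440*n^3/3 + 680*n^2 - 1968*n + 576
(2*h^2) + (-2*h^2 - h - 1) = -h - 1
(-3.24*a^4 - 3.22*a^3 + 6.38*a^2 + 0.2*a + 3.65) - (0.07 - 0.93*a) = -3.24*a^4 - 3.22*a^3 + 6.38*a^2 + 1.13*a + 3.58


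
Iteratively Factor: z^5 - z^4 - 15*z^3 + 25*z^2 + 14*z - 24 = (z - 2)*(z^4 + z^3 - 13*z^2 - z + 12) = (z - 2)*(z - 1)*(z^3 + 2*z^2 - 11*z - 12) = (z - 2)*(z - 1)*(z + 1)*(z^2 + z - 12) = (z - 3)*(z - 2)*(z - 1)*(z + 1)*(z + 4)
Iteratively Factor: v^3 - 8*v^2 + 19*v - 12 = (v - 1)*(v^2 - 7*v + 12) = (v - 3)*(v - 1)*(v - 4)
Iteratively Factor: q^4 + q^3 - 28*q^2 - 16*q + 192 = (q - 4)*(q^3 + 5*q^2 - 8*q - 48) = (q - 4)*(q + 4)*(q^2 + q - 12) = (q - 4)*(q + 4)^2*(q - 3)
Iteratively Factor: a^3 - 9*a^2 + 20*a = (a - 4)*(a^2 - 5*a) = a*(a - 4)*(a - 5)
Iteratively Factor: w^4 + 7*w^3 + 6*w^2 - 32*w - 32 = (w - 2)*(w^3 + 9*w^2 + 24*w + 16) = (w - 2)*(w + 4)*(w^2 + 5*w + 4) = (w - 2)*(w + 4)^2*(w + 1)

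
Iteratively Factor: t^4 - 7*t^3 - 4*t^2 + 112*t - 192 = (t - 4)*(t^3 - 3*t^2 - 16*t + 48) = (t - 4)*(t - 3)*(t^2 - 16) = (t - 4)*(t - 3)*(t + 4)*(t - 4)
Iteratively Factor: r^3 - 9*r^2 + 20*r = (r)*(r^2 - 9*r + 20) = r*(r - 5)*(r - 4)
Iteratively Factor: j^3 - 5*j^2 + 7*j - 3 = (j - 3)*(j^2 - 2*j + 1) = (j - 3)*(j - 1)*(j - 1)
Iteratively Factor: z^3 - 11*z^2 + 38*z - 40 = (z - 4)*(z^2 - 7*z + 10) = (z - 5)*(z - 4)*(z - 2)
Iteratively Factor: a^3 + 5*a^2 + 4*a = (a + 1)*(a^2 + 4*a) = a*(a + 1)*(a + 4)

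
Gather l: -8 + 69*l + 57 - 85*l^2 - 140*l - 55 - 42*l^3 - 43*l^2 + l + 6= -42*l^3 - 128*l^2 - 70*l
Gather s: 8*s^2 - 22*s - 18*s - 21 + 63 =8*s^2 - 40*s + 42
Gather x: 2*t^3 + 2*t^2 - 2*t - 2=2*t^3 + 2*t^2 - 2*t - 2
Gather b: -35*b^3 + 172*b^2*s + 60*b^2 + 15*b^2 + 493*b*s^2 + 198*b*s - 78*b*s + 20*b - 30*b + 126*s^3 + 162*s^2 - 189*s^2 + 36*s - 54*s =-35*b^3 + b^2*(172*s + 75) + b*(493*s^2 + 120*s - 10) + 126*s^3 - 27*s^2 - 18*s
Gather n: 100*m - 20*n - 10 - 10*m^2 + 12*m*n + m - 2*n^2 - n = -10*m^2 + 101*m - 2*n^2 + n*(12*m - 21) - 10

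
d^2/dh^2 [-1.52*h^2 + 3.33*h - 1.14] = -3.04000000000000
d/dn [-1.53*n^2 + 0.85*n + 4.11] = 0.85 - 3.06*n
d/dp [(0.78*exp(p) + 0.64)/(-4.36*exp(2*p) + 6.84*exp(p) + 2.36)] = (3.4008*exp(2*p) + 5.5808*exp(p) - 2.5368)*exp(p)/(19.0096*exp(4*p) - 59.6448*exp(3*p) + 26.2064*exp(2*p) + 32.2848*exp(p) + 5.5696)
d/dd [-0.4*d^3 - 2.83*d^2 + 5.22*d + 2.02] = -1.2*d^2 - 5.66*d + 5.22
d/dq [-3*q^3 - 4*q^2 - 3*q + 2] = -9*q^2 - 8*q - 3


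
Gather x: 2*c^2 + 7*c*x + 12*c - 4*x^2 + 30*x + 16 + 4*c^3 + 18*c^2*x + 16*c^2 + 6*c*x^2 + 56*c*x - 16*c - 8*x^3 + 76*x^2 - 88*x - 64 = 4*c^3 + 18*c^2 - 4*c - 8*x^3 + x^2*(6*c + 72) + x*(18*c^2 + 63*c - 58) - 48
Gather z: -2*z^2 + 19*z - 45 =-2*z^2 + 19*z - 45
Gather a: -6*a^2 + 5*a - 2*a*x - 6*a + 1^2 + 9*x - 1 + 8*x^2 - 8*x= -6*a^2 + a*(-2*x - 1) + 8*x^2 + x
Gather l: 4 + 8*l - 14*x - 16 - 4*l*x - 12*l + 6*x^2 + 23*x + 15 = l*(-4*x - 4) + 6*x^2 + 9*x + 3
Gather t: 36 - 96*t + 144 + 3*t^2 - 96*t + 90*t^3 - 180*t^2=90*t^3 - 177*t^2 - 192*t + 180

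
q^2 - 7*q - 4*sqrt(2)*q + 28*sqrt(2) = (q - 7)*(q - 4*sqrt(2))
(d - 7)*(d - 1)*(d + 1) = d^3 - 7*d^2 - d + 7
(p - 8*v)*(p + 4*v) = p^2 - 4*p*v - 32*v^2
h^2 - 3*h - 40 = (h - 8)*(h + 5)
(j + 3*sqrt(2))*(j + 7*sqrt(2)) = j^2 + 10*sqrt(2)*j + 42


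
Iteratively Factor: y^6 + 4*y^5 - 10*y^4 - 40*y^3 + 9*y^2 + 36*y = (y + 3)*(y^5 + y^4 - 13*y^3 - y^2 + 12*y) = (y + 3)*(y + 4)*(y^4 - 3*y^3 - y^2 + 3*y) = y*(y + 3)*(y + 4)*(y^3 - 3*y^2 - y + 3) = y*(y - 3)*(y + 3)*(y + 4)*(y^2 - 1) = y*(y - 3)*(y - 1)*(y + 3)*(y + 4)*(y + 1)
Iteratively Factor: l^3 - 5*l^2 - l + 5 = (l + 1)*(l^2 - 6*l + 5) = (l - 5)*(l + 1)*(l - 1)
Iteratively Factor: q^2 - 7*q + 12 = (q - 3)*(q - 4)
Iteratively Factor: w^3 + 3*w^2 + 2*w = (w)*(w^2 + 3*w + 2) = w*(w + 1)*(w + 2)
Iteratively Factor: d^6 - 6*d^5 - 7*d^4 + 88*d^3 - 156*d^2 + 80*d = (d - 5)*(d^5 - d^4 - 12*d^3 + 28*d^2 - 16*d) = (d - 5)*(d + 4)*(d^4 - 5*d^3 + 8*d^2 - 4*d) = (d - 5)*(d - 2)*(d + 4)*(d^3 - 3*d^2 + 2*d) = (d - 5)*(d - 2)*(d - 1)*(d + 4)*(d^2 - 2*d) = (d - 5)*(d - 2)^2*(d - 1)*(d + 4)*(d)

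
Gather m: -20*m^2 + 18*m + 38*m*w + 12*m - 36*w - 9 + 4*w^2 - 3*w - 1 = -20*m^2 + m*(38*w + 30) + 4*w^2 - 39*w - 10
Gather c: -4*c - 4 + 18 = 14 - 4*c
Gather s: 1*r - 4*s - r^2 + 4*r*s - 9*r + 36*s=-r^2 - 8*r + s*(4*r + 32)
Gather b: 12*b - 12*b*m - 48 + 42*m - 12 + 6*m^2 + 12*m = b*(12 - 12*m) + 6*m^2 + 54*m - 60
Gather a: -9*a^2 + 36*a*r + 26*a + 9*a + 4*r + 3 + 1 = -9*a^2 + a*(36*r + 35) + 4*r + 4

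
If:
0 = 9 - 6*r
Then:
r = 3/2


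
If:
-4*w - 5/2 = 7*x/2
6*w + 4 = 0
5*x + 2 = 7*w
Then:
No Solution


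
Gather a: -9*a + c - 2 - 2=-9*a + c - 4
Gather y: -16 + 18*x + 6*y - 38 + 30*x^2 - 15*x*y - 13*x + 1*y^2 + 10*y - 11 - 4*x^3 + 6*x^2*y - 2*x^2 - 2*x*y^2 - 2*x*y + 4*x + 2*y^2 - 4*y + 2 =-4*x^3 + 28*x^2 + 9*x + y^2*(3 - 2*x) + y*(6*x^2 - 17*x + 12) - 63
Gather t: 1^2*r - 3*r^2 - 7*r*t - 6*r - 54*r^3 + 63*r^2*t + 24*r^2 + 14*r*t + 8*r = -54*r^3 + 21*r^2 + 3*r + t*(63*r^2 + 7*r)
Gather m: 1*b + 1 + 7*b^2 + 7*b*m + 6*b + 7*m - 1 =7*b^2 + 7*b + m*(7*b + 7)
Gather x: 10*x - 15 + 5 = 10*x - 10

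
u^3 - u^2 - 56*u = u*(u - 8)*(u + 7)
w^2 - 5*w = w*(w - 5)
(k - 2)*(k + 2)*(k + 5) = k^3 + 5*k^2 - 4*k - 20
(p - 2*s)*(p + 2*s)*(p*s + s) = p^3*s + p^2*s - 4*p*s^3 - 4*s^3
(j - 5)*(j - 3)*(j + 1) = j^3 - 7*j^2 + 7*j + 15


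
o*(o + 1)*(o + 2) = o^3 + 3*o^2 + 2*o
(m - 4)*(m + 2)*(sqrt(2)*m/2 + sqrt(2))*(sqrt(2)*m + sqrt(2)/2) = m^4 + m^3/2 - 12*m^2 - 22*m - 8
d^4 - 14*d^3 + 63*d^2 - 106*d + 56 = (d - 7)*(d - 4)*(d - 2)*(d - 1)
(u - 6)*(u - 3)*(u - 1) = u^3 - 10*u^2 + 27*u - 18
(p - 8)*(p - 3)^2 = p^3 - 14*p^2 + 57*p - 72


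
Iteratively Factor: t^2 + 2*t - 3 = (t - 1)*(t + 3)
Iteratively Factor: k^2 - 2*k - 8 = (k + 2)*(k - 4)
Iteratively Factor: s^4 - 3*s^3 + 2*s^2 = (s - 2)*(s^3 - s^2) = (s - 2)*(s - 1)*(s^2) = s*(s - 2)*(s - 1)*(s)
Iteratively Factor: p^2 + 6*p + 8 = (p + 2)*(p + 4)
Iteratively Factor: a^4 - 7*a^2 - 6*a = (a + 1)*(a^3 - a^2 - 6*a) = (a - 3)*(a + 1)*(a^2 + 2*a) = a*(a - 3)*(a + 1)*(a + 2)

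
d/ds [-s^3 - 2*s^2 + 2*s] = -3*s^2 - 4*s + 2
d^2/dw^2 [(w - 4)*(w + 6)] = 2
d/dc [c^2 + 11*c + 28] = 2*c + 11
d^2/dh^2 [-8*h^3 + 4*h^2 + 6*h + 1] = 8 - 48*h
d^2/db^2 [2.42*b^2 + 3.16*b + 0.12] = 4.84000000000000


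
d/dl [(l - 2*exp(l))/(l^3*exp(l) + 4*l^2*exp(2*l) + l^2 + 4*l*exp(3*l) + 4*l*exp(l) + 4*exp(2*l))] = ((1 - 2*exp(l))*(l^3*exp(l) + 4*l^2*exp(2*l) + l^2 + 4*l*exp(3*l) + 4*l*exp(l) + 4*exp(2*l)) - (l - 2*exp(l))*(l^3*exp(l) + 8*l^2*exp(2*l) + 3*l^2*exp(l) + 12*l*exp(3*l) + 8*l*exp(2*l) + 4*l*exp(l) + 2*l + 4*exp(3*l) + 8*exp(2*l) + 4*exp(l)))/(l^3*exp(l) + 4*l^2*exp(2*l) + l^2 + 4*l*exp(3*l) + 4*l*exp(l) + 4*exp(2*l))^2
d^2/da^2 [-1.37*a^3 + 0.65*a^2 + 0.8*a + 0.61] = 1.3 - 8.22*a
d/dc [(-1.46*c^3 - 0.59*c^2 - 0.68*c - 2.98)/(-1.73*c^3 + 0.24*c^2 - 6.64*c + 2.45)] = (8.88178419700125e-16*c^5 - 1.3711*c^4 + 17.036*c^3 - 22.1164*c^2 - 1.4606*c - 21.4532)/(2.9929*c^6 - 0.8304*c^5 + 23.032*c^4 - 11.6642*c^3 + 45.2656*c^2 - 32.536*c + 6.0025)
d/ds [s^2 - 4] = 2*s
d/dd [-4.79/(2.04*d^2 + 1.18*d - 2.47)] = (19.5432*d + 5.6522)/(2.04*d^2 + 1.18*d - 2.47)^2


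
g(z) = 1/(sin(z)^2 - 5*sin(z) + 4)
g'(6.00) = 0.18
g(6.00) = 0.18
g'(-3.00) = -0.23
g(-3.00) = 0.21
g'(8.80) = -1.55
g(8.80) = 0.71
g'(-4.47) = -93.62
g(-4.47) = 11.29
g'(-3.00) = -0.23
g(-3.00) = 0.21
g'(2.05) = -12.10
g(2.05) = 2.85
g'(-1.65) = -0.01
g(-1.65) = 0.10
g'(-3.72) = -1.33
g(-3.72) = 0.64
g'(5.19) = 0.04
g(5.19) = 0.11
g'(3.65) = -0.12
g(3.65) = 0.15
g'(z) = (-2*sin(z)*cos(z) + 5*cos(z))/(sin(z)^2 - 5*sin(z) + 4)^2 = (5 - 2*sin(z))*cos(z)/(sin(z)^2 - 5*sin(z) + 4)^2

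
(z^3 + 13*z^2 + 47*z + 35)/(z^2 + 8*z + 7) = z + 5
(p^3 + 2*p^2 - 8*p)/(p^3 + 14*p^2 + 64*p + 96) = p*(p - 2)/(p^2 + 10*p + 24)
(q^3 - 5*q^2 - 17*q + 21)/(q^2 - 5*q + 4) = (q^2 - 4*q - 21)/(q - 4)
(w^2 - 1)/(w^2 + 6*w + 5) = (w - 1)/(w + 5)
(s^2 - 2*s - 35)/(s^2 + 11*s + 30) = (s - 7)/(s + 6)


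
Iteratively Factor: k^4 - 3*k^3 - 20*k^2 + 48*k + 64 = (k + 4)*(k^3 - 7*k^2 + 8*k + 16) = (k - 4)*(k + 4)*(k^2 - 3*k - 4) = (k - 4)*(k + 1)*(k + 4)*(k - 4)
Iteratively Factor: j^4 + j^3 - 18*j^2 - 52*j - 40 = (j + 2)*(j^3 - j^2 - 16*j - 20) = (j + 2)^2*(j^2 - 3*j - 10) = (j + 2)^3*(j - 5)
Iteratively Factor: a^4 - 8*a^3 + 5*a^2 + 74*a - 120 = (a - 4)*(a^3 - 4*a^2 - 11*a + 30) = (a - 4)*(a + 3)*(a^2 - 7*a + 10) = (a - 5)*(a - 4)*(a + 3)*(a - 2)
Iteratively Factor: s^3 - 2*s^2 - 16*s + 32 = (s - 2)*(s^2 - 16) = (s - 2)*(s + 4)*(s - 4)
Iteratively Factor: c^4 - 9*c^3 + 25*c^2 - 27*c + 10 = (c - 2)*(c^3 - 7*c^2 + 11*c - 5) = (c - 2)*(c - 1)*(c^2 - 6*c + 5) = (c - 5)*(c - 2)*(c - 1)*(c - 1)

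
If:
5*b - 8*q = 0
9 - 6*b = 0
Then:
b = 3/2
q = 15/16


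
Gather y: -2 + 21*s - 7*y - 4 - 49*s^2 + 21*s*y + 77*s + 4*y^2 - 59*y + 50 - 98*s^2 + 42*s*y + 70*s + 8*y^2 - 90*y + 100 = -147*s^2 + 168*s + 12*y^2 + y*(63*s - 156) + 144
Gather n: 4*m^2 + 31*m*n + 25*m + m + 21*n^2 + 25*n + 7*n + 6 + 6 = 4*m^2 + 26*m + 21*n^2 + n*(31*m + 32) + 12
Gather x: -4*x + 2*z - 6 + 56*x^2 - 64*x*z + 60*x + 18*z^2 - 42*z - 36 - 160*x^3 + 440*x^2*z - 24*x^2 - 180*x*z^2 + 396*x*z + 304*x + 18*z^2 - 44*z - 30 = -160*x^3 + x^2*(440*z + 32) + x*(-180*z^2 + 332*z + 360) + 36*z^2 - 84*z - 72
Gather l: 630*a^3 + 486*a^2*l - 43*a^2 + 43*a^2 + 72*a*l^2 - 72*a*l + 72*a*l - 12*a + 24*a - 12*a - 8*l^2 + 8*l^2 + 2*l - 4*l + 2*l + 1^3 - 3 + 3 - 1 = 630*a^3 + 486*a^2*l + 72*a*l^2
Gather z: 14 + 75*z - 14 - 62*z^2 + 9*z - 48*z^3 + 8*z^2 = -48*z^3 - 54*z^2 + 84*z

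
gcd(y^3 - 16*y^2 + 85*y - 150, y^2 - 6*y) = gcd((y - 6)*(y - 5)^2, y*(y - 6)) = y - 6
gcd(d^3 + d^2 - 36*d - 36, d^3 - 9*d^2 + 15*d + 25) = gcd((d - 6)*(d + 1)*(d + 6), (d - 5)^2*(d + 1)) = d + 1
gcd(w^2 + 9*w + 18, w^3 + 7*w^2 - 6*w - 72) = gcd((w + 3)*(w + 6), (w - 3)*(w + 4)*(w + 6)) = w + 6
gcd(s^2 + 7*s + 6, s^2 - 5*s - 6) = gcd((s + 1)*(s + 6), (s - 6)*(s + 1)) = s + 1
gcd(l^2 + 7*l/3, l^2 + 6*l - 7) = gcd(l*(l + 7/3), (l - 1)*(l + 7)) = 1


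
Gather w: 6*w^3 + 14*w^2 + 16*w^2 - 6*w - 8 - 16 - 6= 6*w^3 + 30*w^2 - 6*w - 30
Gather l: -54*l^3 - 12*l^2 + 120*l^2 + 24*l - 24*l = -54*l^3 + 108*l^2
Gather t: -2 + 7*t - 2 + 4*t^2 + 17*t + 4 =4*t^2 + 24*t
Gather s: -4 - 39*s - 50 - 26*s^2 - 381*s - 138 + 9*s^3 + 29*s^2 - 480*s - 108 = 9*s^3 + 3*s^2 - 900*s - 300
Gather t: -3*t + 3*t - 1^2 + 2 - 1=0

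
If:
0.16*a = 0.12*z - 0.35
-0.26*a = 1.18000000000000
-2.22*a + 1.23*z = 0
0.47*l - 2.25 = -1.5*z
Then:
No Solution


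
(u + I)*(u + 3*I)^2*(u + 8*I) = u^4 + 15*I*u^3 - 71*u^2 - 129*I*u + 72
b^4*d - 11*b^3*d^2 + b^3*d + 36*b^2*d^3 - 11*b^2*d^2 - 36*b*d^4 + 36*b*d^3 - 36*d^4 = (b - 6*d)*(b - 3*d)*(b - 2*d)*(b*d + d)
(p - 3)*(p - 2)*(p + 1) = p^3 - 4*p^2 + p + 6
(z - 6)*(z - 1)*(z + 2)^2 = z^4 - 3*z^3 - 18*z^2 - 4*z + 24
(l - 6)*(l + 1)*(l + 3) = l^3 - 2*l^2 - 21*l - 18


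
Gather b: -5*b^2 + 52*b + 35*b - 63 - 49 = -5*b^2 + 87*b - 112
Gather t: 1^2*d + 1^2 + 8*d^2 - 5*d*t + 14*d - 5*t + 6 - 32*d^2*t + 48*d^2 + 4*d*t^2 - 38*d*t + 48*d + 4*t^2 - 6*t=56*d^2 + 63*d + t^2*(4*d + 4) + t*(-32*d^2 - 43*d - 11) + 7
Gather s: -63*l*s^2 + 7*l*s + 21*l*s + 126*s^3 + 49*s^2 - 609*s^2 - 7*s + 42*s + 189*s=126*s^3 + s^2*(-63*l - 560) + s*(28*l + 224)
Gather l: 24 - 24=0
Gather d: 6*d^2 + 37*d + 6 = 6*d^2 + 37*d + 6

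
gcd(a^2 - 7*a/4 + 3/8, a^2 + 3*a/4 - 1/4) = a - 1/4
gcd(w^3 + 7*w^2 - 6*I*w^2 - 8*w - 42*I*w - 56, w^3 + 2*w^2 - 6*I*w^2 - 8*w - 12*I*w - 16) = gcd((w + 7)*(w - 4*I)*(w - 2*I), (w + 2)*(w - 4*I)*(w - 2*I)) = w^2 - 6*I*w - 8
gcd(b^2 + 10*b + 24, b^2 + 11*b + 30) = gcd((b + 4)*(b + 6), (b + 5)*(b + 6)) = b + 6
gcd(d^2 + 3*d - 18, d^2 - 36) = d + 6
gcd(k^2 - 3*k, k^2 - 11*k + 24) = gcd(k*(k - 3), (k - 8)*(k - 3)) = k - 3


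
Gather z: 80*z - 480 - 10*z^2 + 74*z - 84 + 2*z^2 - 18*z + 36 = -8*z^2 + 136*z - 528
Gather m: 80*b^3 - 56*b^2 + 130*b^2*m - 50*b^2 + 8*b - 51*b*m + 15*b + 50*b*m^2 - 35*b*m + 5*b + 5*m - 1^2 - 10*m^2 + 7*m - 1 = 80*b^3 - 106*b^2 + 28*b + m^2*(50*b - 10) + m*(130*b^2 - 86*b + 12) - 2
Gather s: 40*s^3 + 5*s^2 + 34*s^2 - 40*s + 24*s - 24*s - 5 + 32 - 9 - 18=40*s^3 + 39*s^2 - 40*s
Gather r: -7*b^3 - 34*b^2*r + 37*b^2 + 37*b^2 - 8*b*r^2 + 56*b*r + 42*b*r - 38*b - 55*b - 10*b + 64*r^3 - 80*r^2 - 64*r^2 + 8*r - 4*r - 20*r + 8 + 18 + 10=-7*b^3 + 74*b^2 - 103*b + 64*r^3 + r^2*(-8*b - 144) + r*(-34*b^2 + 98*b - 16) + 36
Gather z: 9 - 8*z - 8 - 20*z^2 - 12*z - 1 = -20*z^2 - 20*z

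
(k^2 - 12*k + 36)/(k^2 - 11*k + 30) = (k - 6)/(k - 5)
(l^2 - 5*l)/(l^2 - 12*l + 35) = l/(l - 7)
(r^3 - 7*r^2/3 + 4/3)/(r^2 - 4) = (3*r^2 - r - 2)/(3*(r + 2))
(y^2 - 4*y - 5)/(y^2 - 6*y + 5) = (y + 1)/(y - 1)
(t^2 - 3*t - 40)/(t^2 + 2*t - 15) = (t - 8)/(t - 3)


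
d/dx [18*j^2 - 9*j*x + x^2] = -9*j + 2*x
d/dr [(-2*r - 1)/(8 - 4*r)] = -5/(4*(r - 2)^2)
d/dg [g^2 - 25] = 2*g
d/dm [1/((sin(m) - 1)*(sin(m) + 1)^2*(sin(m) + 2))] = (-5*sin(m)/cos(m)^2 + 4 - 1/cos(m)^2)/((sin(m) + 1)*(sin(m) + 2)^2*cos(m))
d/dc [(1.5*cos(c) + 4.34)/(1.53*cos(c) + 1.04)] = 5.0802*sin(c)/(1.53*cos(c) + 1.04)^2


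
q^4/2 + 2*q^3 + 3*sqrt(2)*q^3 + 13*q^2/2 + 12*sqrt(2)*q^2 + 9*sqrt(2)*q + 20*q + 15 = (q/2 + 1/2)*(q + 3)*(q + sqrt(2))*(q + 5*sqrt(2))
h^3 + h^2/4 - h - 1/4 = (h - 1)*(h + 1/4)*(h + 1)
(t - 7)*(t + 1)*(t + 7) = t^3 + t^2 - 49*t - 49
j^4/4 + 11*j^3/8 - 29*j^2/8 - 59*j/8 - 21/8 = (j/4 + 1/4)*(j - 3)*(j + 1/2)*(j + 7)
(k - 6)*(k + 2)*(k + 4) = k^3 - 28*k - 48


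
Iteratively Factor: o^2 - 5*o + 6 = (o - 2)*(o - 3)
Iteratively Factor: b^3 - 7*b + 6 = (b - 1)*(b^2 + b - 6) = (b - 1)*(b + 3)*(b - 2)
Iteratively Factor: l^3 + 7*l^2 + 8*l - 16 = (l + 4)*(l^2 + 3*l - 4) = (l + 4)^2*(l - 1)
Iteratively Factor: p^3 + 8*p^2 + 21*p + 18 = (p + 3)*(p^2 + 5*p + 6) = (p + 3)^2*(p + 2)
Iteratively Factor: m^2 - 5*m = (m - 5)*(m)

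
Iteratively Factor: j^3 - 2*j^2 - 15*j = (j)*(j^2 - 2*j - 15) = j*(j - 5)*(j + 3)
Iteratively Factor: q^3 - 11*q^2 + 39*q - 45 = (q - 3)*(q^2 - 8*q + 15) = (q - 3)^2*(q - 5)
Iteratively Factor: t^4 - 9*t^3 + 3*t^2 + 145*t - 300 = (t - 3)*(t^3 - 6*t^2 - 15*t + 100) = (t - 5)*(t - 3)*(t^2 - t - 20) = (t - 5)*(t - 3)*(t + 4)*(t - 5)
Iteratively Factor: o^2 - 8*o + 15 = (o - 3)*(o - 5)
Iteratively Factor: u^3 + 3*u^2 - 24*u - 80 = (u - 5)*(u^2 + 8*u + 16) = (u - 5)*(u + 4)*(u + 4)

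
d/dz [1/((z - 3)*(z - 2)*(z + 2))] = (-(z - 3)*(z - 2) - (z - 3)*(z + 2) - (z - 2)*(z + 2))/((z - 3)^2*(z - 2)^2*(z + 2)^2)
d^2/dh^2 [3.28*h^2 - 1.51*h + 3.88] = 6.56000000000000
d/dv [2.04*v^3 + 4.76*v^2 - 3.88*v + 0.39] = 6.12*v^2 + 9.52*v - 3.88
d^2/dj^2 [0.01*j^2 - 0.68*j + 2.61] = 0.0200000000000000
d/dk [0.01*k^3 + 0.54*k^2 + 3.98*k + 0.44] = 0.03*k^2 + 1.08*k + 3.98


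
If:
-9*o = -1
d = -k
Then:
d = -k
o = 1/9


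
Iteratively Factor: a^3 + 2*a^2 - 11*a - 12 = (a + 4)*(a^2 - 2*a - 3) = (a - 3)*(a + 4)*(a + 1)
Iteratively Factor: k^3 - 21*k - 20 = (k - 5)*(k^2 + 5*k + 4) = (k - 5)*(k + 4)*(k + 1)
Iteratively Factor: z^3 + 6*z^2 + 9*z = (z + 3)*(z^2 + 3*z) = z*(z + 3)*(z + 3)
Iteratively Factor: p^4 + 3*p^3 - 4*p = (p - 1)*(p^3 + 4*p^2 + 4*p) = p*(p - 1)*(p^2 + 4*p + 4) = p*(p - 1)*(p + 2)*(p + 2)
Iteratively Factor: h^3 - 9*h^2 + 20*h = (h - 4)*(h^2 - 5*h) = h*(h - 4)*(h - 5)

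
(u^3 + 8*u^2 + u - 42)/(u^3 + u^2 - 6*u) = (u + 7)/u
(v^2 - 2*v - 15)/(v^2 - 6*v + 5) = (v + 3)/(v - 1)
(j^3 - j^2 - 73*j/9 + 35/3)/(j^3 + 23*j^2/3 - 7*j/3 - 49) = (j - 5/3)/(j + 7)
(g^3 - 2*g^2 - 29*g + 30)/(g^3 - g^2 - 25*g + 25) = (g - 6)/(g - 5)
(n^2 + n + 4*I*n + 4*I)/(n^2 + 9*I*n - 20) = (n + 1)/(n + 5*I)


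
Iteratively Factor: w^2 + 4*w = (w)*(w + 4)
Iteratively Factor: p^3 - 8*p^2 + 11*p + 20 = (p + 1)*(p^2 - 9*p + 20) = (p - 4)*(p + 1)*(p - 5)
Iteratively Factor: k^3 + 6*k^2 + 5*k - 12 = (k + 4)*(k^2 + 2*k - 3) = (k + 3)*(k + 4)*(k - 1)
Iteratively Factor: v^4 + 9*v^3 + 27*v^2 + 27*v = (v)*(v^3 + 9*v^2 + 27*v + 27) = v*(v + 3)*(v^2 + 6*v + 9) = v*(v + 3)^2*(v + 3)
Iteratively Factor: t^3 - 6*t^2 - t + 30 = (t - 3)*(t^2 - 3*t - 10) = (t - 5)*(t - 3)*(t + 2)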